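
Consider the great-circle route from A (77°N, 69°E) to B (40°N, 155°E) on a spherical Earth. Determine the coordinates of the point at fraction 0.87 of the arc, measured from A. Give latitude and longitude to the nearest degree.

Convert each endpoint to a unit vector on the sphere (x = cos φ cos λ, y = cos φ sin λ, z = sin φ).
The central angle between the endpoints is δ = arccos(p₁·p₂) ≈ 0.878 rad (50.3°).
Interpolate at f = 0.87 with slerp weights a = sin((1−f)δ)/sin δ ≈ 0.148, b = sin(fδ)/sin δ ≈ 0.899.
p = a·p₁ + b·p₂ ≈ (-0.612, 0.322, 0.722); φ = arcsin(p_z) ≈ 46.23°, λ = atan2(p_y, p_x) ≈ 152.25°.

≈ (46°N, 152°E)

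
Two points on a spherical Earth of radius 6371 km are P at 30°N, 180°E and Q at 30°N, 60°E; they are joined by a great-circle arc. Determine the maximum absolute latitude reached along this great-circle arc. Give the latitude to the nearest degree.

≈ 49°N

The great circle lies in the plane with unit normal n̂ = (p₁ × p₂)/|p₁ × p₂|.
Here n̂_z ≈ -0.655; the vertex latitude is φ_max = arccos|n̂_z| ≈ 49.1°.
Check via Clairaut: cos φ_max = |cos φ₁| · sin C = cos(30.0°)·sin(49.1°) ≈ 0.655, again giving ≈ 49.1°.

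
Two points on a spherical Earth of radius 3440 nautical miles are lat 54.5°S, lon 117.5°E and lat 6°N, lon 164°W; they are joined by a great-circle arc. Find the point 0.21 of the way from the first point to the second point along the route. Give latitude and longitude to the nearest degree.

Write both endpoints as unit vectors p₁, p₂ with components (cos φ cos λ, cos φ sin λ, sin φ).
The central angle between the endpoints is δ = arccos(p₁·p₂) ≈ 1.541 rad (88.3°).
Interpolate at f = 0.21 with slerp weights a = sin((1−f)δ)/sin δ ≈ 0.939, b = sin(fδ)/sin δ ≈ 0.318.
p = a·p₁ + b·p₂ ≈ (-0.556, 0.396, -0.731); φ = arcsin(p_z) ≈ -46.96°, λ = atan2(p_y, p_x) ≈ 144.51°.

≈ lat 47°S, lon 145°E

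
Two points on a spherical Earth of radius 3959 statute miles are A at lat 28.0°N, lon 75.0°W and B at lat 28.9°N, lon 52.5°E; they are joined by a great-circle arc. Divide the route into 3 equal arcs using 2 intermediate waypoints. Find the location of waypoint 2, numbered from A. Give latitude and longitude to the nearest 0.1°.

≈ lat 47.9°N, lon 14.7°E

Write both endpoints as unit vectors p₁, p₂ with components (cos φ cos λ, cos φ sin λ, sin φ).
The central angle between the endpoints is δ = arccos(p₁·p₂) ≈ 1.817 rad (104.1°).
Interpolate at f = 2/3 with slerp weights a = sin((1−f)δ)/sin δ ≈ 0.587, b = sin(fδ)/sin δ ≈ 0.965.
p = a·p₁ + b·p₂ ≈ (0.649, 0.170, 0.742); φ = arcsin(p_z) ≈ 47.90°, λ = atan2(p_y, p_x) ≈ 14.67°.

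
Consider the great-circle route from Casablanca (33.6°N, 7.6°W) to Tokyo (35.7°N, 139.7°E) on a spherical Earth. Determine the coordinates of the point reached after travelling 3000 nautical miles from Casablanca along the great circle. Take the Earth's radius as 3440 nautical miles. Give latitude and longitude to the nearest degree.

≈ 68°N, 58°E

Convert each endpoint to a unit vector on the sphere (x = cos φ cos λ, y = cos φ sin λ, z = sin φ).
The central angle between the endpoints is δ = arccos(p₁·p₂) ≈ 1.820 rad (104.3°). The total great-circle distance is δ·R ≈ 1.820 × 3440 ≈ 6260 nmi, so the target fraction is f = 3000/6260 ≈ 0.479.
Interpolate at f ≈ 0.479 with slerp weights a = sin((1−f)δ)/sin δ ≈ 0.838, b = sin(fδ)/sin δ ≈ 0.790.
p = a·p₁ + b·p₂ ≈ (0.202, 0.323, 0.925); φ = arcsin(p_z) ≈ 67.61°, λ = atan2(p_y, p_x) ≈ 57.90°.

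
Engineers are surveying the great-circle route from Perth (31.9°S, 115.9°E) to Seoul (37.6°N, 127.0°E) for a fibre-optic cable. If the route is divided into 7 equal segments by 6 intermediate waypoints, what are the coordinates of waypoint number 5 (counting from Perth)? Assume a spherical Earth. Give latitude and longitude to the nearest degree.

Write both endpoints as unit vectors p₁, p₂ with components (cos φ cos λ, cos φ sin λ, sin φ).
The central angle between the endpoints is δ = arccos(p₁·p₂) ≈ 1.226 rad (70.3°).
Interpolate at f = 5/7 with slerp weights a = sin((1−f)δ)/sin δ ≈ 0.365, b = sin(fδ)/sin δ ≈ 0.816.
p = a·p₁ + b·p₂ ≈ (-0.524, 0.795, 0.305); φ = arcsin(p_z) ≈ 17.77°, λ = atan2(p_y, p_x) ≈ 123.41°.

≈ 18°N, 123°E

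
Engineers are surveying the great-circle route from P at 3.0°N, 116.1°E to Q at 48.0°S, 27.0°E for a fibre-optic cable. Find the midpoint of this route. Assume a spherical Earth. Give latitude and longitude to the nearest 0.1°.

≈ 29.7°S, 82.6°E

The haversine formula gives a central angle δ ≈ 1.599 rad (91.6°) between the endpoints.
Interpolate at f = 1/2 with slerp weights a = sin((1−f)δ)/sin δ ≈ 0.717, b = sin(fδ)/sin δ ≈ 0.717.
p = a·p₁ + b·p₂ ≈ (0.113, 0.861, -0.496); φ = arcsin(p_z) ≈ -29.71°, λ = atan2(p_y, p_x) ≈ 82.56°.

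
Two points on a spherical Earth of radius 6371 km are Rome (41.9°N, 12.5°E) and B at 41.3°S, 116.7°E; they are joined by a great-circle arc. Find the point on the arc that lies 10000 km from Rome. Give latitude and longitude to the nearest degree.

Write both endpoints as unit vectors p₁, p₂ with components (cos φ cos λ, cos φ sin λ, sin φ).
The central angle between the endpoints is δ = arccos(p₁·p₂) ≈ 2.187 rad (125.3°). The total great-circle distance is δ·R ≈ 2.187 × 6371 ≈ 13933 km, so the target fraction is f = 10000/13933 ≈ 0.718.
Interpolate at f ≈ 0.718 with slerp weights a = sin((1−f)δ)/sin δ ≈ 0.709, b = sin(fδ)/sin δ ≈ 1.225.
p = a·p₁ + b·p₂ ≈ (0.102, 0.937, -0.335); φ = arcsin(p_z) ≈ -19.57°, λ = atan2(p_y, p_x) ≈ 83.79°.

≈ 20°S, 84°E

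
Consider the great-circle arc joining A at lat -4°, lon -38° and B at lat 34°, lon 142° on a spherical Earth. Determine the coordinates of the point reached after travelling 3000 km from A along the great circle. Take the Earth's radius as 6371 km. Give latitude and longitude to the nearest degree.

Write both endpoints as unit vectors p₁, p₂ with components (cos φ cos λ, cos φ sin λ, sin φ).
The central angle between the endpoints is δ = arccos(p₁·p₂) ≈ 2.618 rad (150.0°). The total great-circle distance is δ·R ≈ 2.618 × 6371 ≈ 16679 km, so the target fraction is f = 3000/16679 ≈ 0.180.
Interpolate at f ≈ 0.180 with slerp weights a = sin((1−f)δ)/sin δ ≈ 1.677, b = sin(fδ)/sin δ ≈ 0.907.
p = a·p₁ + b·p₂ ≈ (0.725, -0.567, 0.390); φ = arcsin(p_z) ≈ 22.98°, λ = atan2(p_y, p_x) ≈ -38.00°.

≈ lat 23°, lon -38°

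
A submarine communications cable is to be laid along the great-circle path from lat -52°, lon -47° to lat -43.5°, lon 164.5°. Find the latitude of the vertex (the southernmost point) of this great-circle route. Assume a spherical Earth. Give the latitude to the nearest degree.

The great circle lies in the plane with unit normal n̂ = (p₁ × p₂)/|p₁ × p₂|.
Here n̂_z ≈ -0.236; the vertex latitude is φ_max = arccos|n̂_z| ≈ 76.3°.
Check via Clairaut: cos φ_max = |cos φ₁| · sin C = cos(52.0°)·sin(157.4°) ≈ 0.236, again giving ≈ 76.3°.

≈ -76°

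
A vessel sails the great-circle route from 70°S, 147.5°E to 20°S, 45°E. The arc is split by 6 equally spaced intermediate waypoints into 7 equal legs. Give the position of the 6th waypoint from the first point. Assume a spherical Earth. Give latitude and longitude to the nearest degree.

≈ 30°S, 49°E

From cos δ = sin φ₁ sin φ₂ + cos φ₁ cos φ₂ cos Δλ, the central angle is δ ≈ 1.316 rad (75.4°).
Interpolate at f = 6/7 with slerp weights a = sin((1−f)δ)/sin δ ≈ 0.193, b = sin(fδ)/sin δ ≈ 0.934.
p = a·p₁ + b·p₂ ≈ (0.565, 0.656, -0.501); φ = arcsin(p_z) ≈ -30.06°, λ = atan2(p_y, p_x) ≈ 49.27°.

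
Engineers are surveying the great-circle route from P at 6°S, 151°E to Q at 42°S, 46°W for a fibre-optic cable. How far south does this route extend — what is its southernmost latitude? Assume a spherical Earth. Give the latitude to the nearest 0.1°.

The great circle lies in the plane with unit normal n̂ = (p₁ × p₂)/|p₁ × p₂|.
Here n̂_z ≈ +0.280; the vertex latitude is φ_max = arccos|n̂_z| ≈ 73.7°.
Check via Clairaut: cos φ_max = |cos φ₁| · sin C = cos(6.0°)·sin(163.6°) ≈ 0.280, again giving ≈ 73.7°.

≈ 73.7°S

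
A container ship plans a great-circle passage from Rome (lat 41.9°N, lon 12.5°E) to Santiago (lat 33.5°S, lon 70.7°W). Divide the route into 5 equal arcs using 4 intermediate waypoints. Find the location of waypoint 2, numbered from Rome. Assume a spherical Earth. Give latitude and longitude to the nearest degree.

Write both endpoints as unit vectors p₁, p₂ with components (cos φ cos λ, cos φ sin λ, sin φ).
The central angle between the endpoints is δ = arccos(p₁·p₂) ≈ 1.870 rad (107.2°).
Interpolate at f = 2/5 with slerp weights a = sin((1−f)δ)/sin δ ≈ 0.943, b = sin(fδ)/sin δ ≈ 0.712.
p = a·p₁ + b·p₂ ≈ (0.882, -0.408, 0.237); φ = arcsin(p_z) ≈ 13.70°, λ = atan2(p_y, p_x) ≈ -24.86°.

≈ lat 14°N, lon 25°W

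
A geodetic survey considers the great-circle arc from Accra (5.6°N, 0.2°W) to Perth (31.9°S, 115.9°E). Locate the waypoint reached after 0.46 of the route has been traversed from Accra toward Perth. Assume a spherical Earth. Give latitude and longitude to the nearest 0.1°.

≈ 21.7°S, 46.1°E

Write both endpoints as unit vectors p₁, p₂ with components (cos φ cos λ, cos φ sin λ, sin φ).
The central angle between the endpoints is δ = arccos(p₁·p₂) ≈ 2.008 rad (115.0°).
Interpolate at f = 0.46 with slerp weights a = sin((1−f)δ)/sin δ ≈ 0.976, b = sin(fδ)/sin δ ≈ 0.881.
p = a·p₁ + b·p₂ ≈ (0.644, 0.669, -0.370); φ = arcsin(p_z) ≈ -21.72°, λ = atan2(p_y, p_x) ≈ 46.07°.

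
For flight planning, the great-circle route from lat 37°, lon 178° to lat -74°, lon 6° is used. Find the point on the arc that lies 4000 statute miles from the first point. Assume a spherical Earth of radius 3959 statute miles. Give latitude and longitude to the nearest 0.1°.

≈ lat -20.8°, lon 174.7°

From cos δ = sin φ₁ sin φ₂ + cos φ₁ cos φ₂ cos Δλ, the central angle is δ ≈ 2.492 rad (142.8°). The total great-circle distance is δ·R ≈ 2.492 × 3959 ≈ 9867 mi, so the target fraction is f = 4000/9867 ≈ 0.405.
Interpolate at f ≈ 0.405 with slerp weights a = sin((1−f)δ)/sin δ ≈ 1.647, b = sin(fδ)/sin δ ≈ 1.401.
p = a·p₁ + b·p₂ ≈ (-0.931, 0.086, -0.355); φ = arcsin(p_z) ≈ -20.81°, λ = atan2(p_y, p_x) ≈ 174.70°.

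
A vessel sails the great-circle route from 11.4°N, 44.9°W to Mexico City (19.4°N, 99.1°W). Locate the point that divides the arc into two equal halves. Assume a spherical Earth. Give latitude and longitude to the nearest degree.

≈ 17°N, 71°W

Convert each endpoint to a unit vector on the sphere (x = cos φ cos λ, y = cos φ sin λ, z = sin φ).
The central angle between the endpoints is δ = arccos(p₁·p₂) ≈ 0.919 rad (52.7°).
Interpolate at f = 1/2 with slerp weights a = sin((1−f)δ)/sin δ ≈ 0.558, b = sin(fδ)/sin δ ≈ 0.558.
p = a·p₁ + b·p₂ ≈ (0.304, -0.906, 0.296); φ = arcsin(p_z) ≈ 17.19°, λ = atan2(p_y, p_x) ≈ -71.44°.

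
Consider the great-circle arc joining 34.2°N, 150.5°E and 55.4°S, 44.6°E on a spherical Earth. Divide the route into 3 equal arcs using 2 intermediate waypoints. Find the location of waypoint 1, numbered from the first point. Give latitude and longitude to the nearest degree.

≈ 1°N, 124°E

Write both endpoints as unit vectors p₁, p₂ with components (cos φ cos λ, cos φ sin λ, sin φ).
The central angle between the endpoints is δ = arccos(p₁·p₂) ≈ 2.204 rad (126.3°).
Interpolate at f = 1/3 with slerp weights a = sin((1−f)δ)/sin δ ≈ 1.234, b = sin(fδ)/sin δ ≈ 0.831.
p = a·p₁ + b·p₂ ≈ (-0.552, 0.834, 0.009); φ = arcsin(p_z) ≈ 0.53°, λ = atan2(p_y, p_x) ≈ 123.51°.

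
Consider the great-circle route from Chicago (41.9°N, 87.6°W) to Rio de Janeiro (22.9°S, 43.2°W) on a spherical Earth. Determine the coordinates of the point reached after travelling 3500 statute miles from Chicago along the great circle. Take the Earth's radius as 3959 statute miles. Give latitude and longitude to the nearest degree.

≈ 0°N, 57°W

Convert each endpoint to a unit vector on the sphere (x = cos φ cos λ, y = cos φ sin λ, z = sin φ).
The central angle between the endpoints is δ = arccos(p₁·p₂) ≈ 1.339 rad (76.7°). The total great-circle distance is δ·R ≈ 1.339 × 3959 ≈ 5300 mi, so the target fraction is f = 3500/5300 ≈ 0.660.
Interpolate at f ≈ 0.660 with slerp weights a = sin((1−f)δ)/sin δ ≈ 0.451, b = sin(fδ)/sin δ ≈ 0.795.
p = a·p₁ + b·p₂ ≈ (0.548, -0.837, -0.008); φ = arcsin(p_z) ≈ -0.45°, λ = atan2(p_y, p_x) ≈ -56.79°.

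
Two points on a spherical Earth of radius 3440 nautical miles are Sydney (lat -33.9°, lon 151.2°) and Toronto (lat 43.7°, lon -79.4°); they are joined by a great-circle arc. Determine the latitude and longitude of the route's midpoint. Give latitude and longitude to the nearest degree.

≈ lat 11°, lon -152°

From cos δ = sin φ₁ sin φ₂ + cos φ₁ cos φ₂ cos Δλ, the central angle is δ ≈ 2.444 rad (140.0°).
Interpolate at f = 1/2 with slerp weights a = sin((1−f)δ)/sin δ ≈ 1.462, b = sin(fδ)/sin δ ≈ 1.462.
p = a·p₁ + b·p₂ ≈ (-0.869, -0.454, 0.195); φ = arcsin(p_z) ≈ 11.23°, λ = atan2(p_y, p_x) ≈ -152.40°.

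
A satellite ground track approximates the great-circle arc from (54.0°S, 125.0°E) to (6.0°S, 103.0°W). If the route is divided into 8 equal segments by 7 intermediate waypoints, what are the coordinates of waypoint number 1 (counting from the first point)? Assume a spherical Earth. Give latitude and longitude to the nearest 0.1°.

≈ (60.8°S, 146.8°E)

Write both endpoints as unit vectors p₁, p₂ with components (cos φ cos λ, cos φ sin λ, sin φ).
The central angle between the endpoints is δ = arccos(p₁·p₂) ≈ 1.882 rad (107.9°).
Interpolate at f = 1/8 with slerp weights a = sin((1−f)δ)/sin δ ≈ 1.048, b = sin(fδ)/sin δ ≈ 0.245.
p = a·p₁ + b·p₂ ≈ (-0.408, 0.267, -0.873); φ = arcsin(p_z) ≈ -60.82°, λ = atan2(p_y, p_x) ≈ 146.79°.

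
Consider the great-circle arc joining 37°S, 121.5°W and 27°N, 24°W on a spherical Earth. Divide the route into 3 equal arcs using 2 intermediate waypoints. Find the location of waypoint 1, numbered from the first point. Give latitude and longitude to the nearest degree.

Convert each endpoint to a unit vector on the sphere (x = cos φ cos λ, y = cos φ sin λ, z = sin φ).
The central angle between the endpoints is δ = arccos(p₁·p₂) ≈ 1.946 rad (111.5°).
Interpolate at f = 1/3 with slerp weights a = sin((1−f)δ)/sin δ ≈ 1.035, b = sin(fδ)/sin δ ≈ 0.649.
p = a·p₁ + b·p₂ ≈ (0.097, -0.940, -0.328); φ = arcsin(p_z) ≈ -19.14°, λ = atan2(p_y, p_x) ≈ -84.13°.

≈ 19°S, 84°W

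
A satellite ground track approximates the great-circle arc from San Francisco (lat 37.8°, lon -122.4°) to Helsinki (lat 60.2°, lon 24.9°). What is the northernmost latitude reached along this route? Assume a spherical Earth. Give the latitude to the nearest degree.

The great circle lies in the plane with unit normal n̂ = (p₁ × p₂)/|p₁ × p₂|.
Here n̂_z ≈ +0.217; the vertex latitude is φ_max = arccos|n̂_z| ≈ 77.5°.
Check via Clairaut: cos φ_max = |cos φ₁| · sin C = cos(37.8°)·sin(15.9°) ≈ 0.217, again giving ≈ 77.5°.

≈ 77°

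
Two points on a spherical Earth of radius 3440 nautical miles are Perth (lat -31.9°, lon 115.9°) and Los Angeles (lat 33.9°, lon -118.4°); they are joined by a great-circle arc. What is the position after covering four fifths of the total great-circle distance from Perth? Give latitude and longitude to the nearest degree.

≈ lat 24°, lon -147°

Convert each endpoint to a unit vector on the sphere (x = cos φ cos λ, y = cos φ sin λ, z = sin φ).
The central angle between the endpoints is δ = arccos(p₁·p₂) ≈ 2.355 rad (134.9°).
Interpolate at f = 4/5 with slerp weights a = sin((1−f)δ)/sin δ ≈ 0.641, b = sin(fδ)/sin δ ≈ 1.343.
p = a·p₁ + b·p₂ ≈ (-0.768, -0.492, 0.411); φ = arcsin(p_z) ≈ 24.25°, λ = atan2(p_y, p_x) ≈ -147.37°.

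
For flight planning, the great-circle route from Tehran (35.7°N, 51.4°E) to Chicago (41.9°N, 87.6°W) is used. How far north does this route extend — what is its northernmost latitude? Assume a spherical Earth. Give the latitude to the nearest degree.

The great circle lies in the plane with unit normal n̂ = (p₁ × p₂)/|p₁ × p₂|.
Here n̂_z ≈ -0.397; the vertex latitude is φ_max = arccos|n̂_z| ≈ 66.6°.

≈ 67°N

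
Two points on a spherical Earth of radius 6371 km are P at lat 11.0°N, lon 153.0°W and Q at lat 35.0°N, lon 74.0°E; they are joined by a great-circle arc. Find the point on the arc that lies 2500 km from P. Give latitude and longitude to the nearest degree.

≈ lat 27°N, lon 170°W

Convert each endpoint to a unit vector on the sphere (x = cos φ cos λ, y = cos φ sin λ, z = sin φ).
The central angle between the endpoints is δ = arccos(p₁·p₂) ≈ 2.025 rad (116.0°). The total great-circle distance is δ·R ≈ 2.025 × 6371 ≈ 12903 km, so the target fraction is f = 2500/12903 ≈ 0.194.
Interpolate at f ≈ 0.194 with slerp weights a = sin((1−f)δ)/sin δ ≈ 1.111, b = sin(fδ)/sin δ ≈ 0.426.
p = a·p₁ + b·p₂ ≈ (-0.875, -0.160, 0.456); φ = arcsin(p_z) ≈ 27.13°, λ = atan2(p_y, p_x) ≈ -169.65°.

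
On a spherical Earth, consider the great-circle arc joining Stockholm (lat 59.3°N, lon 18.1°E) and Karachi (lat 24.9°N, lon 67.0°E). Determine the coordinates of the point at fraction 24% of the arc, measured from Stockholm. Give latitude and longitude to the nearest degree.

Write both endpoints as unit vectors p₁, p₂ with components (cos φ cos λ, cos φ sin λ, sin φ).
The central angle between the endpoints is δ = arccos(p₁·p₂) ≈ 0.841 rad (48.2°).
Interpolate at f = 0.24 with slerp weights a = sin((1−f)δ)/sin δ ≈ 0.800, b = sin(fδ)/sin δ ≈ 0.269.
p = a·p₁ + b·p₂ ≈ (0.484, 0.352, 0.801); φ = arcsin(p_z) ≈ 53.27°, λ = atan2(p_y, p_x) ≈ 36.01°.

≈ lat 53°N, lon 36°E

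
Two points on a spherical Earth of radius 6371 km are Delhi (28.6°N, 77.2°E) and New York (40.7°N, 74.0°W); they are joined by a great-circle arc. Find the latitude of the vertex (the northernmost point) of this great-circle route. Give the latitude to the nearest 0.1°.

The great circle lies in the plane with unit normal n̂ = (p₁ × p₂)/|p₁ × p₂|.
Here n̂_z ≈ -0.333; the vertex latitude is φ_max = arccos|n̂_z| ≈ 70.5°.
Check via Clairaut: cos φ_max = |cos φ₁| · sin C = cos(28.6°)·sin(22.3°) ≈ 0.333, again giving ≈ 70.5°.

≈ 70.5°N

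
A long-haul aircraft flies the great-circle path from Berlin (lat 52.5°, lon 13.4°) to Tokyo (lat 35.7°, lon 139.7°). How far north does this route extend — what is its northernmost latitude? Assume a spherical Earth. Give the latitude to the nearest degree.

≈ 66°

The great circle lies in the plane with unit normal n̂ = (p₁ × p₂)/|p₁ × p₂|.
Here n̂_z ≈ +0.404; the vertex latitude is φ_max = arccos|n̂_z| ≈ 66.2°.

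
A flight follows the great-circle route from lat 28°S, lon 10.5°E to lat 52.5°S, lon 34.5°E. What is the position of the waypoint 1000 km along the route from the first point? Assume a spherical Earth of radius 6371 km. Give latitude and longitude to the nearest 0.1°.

≈ lat 35.7°S, lon 15.9°E

Write both endpoints as unit vectors p₁, p₂ with components (cos φ cos λ, cos φ sin λ, sin φ).
The central angle between the endpoints is δ = arccos(p₁·p₂) ≈ 0.529 rad (30.3°). The total great-circle distance is δ·R ≈ 0.529 × 6371 ≈ 3368 km, so the target fraction is f = 1000/3368 ≈ 0.297.
Interpolate at f ≈ 0.297 with slerp weights a = sin((1−f)δ)/sin δ ≈ 0.720, b = sin(fδ)/sin δ ≈ 0.310.
p = a·p₁ + b·p₂ ≈ (0.781, 0.223, -0.584); φ = arcsin(p_z) ≈ -35.73°, λ = atan2(p_y, p_x) ≈ 15.92°.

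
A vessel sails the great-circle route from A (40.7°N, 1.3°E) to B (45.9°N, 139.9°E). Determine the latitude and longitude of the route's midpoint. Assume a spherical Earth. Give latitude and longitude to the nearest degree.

≈ (69°N, 64°E)

From cos δ = sin φ₁ sin φ₂ + cos φ₁ cos φ₂ cos Δλ, the central angle is δ ≈ 1.498 rad (85.8°).
Interpolate at f = 1/2 with slerp weights a = sin((1−f)δ)/sin δ ≈ 0.683, b = sin(fδ)/sin δ ≈ 0.683.
p = a·p₁ + b·p₂ ≈ (0.154, 0.318, 0.936); φ = arcsin(p_z) ≈ 69.32°, λ = atan2(p_y, p_x) ≈ 64.14°.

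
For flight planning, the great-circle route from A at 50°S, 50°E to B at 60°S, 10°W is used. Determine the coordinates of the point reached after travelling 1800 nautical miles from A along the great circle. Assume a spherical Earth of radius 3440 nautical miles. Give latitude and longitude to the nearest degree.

Write both endpoints as unit vectors p₁, p₂ with components (cos φ cos λ, cos φ sin λ, sin φ).
The central angle between the endpoints is δ = arccos(p₁·p₂) ≈ 0.602 rad (34.5°). The total great-circle distance is δ·R ≈ 0.602 × 3440 ≈ 2071 nmi, so the target fraction is f = 1800/2071 ≈ 0.869.
Interpolate at f ≈ 0.869 with slerp weights a = sin((1−f)δ)/sin δ ≈ 0.139, b = sin(fδ)/sin δ ≈ 0.882.
p = a·p₁ + b·p₂ ≈ (0.492, -0.008, -0.871); φ = arcsin(p_z) ≈ -60.53°, λ = atan2(p_y, p_x) ≈ -0.94°.

≈ 61°S, 1°W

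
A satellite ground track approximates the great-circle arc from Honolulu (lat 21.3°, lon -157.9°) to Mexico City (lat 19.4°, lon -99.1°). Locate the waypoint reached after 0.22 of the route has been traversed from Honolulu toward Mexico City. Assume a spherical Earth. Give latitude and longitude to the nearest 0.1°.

≈ lat 22.7°, lon -145.0°

Convert each endpoint to a unit vector on the sphere (x = cos φ cos λ, y = cos φ sin λ, z = sin φ).
The central angle between the endpoints is δ = arccos(p₁·p₂) ≈ 0.957 rad (54.8°).
Interpolate at f = 0.22 with slerp weights a = sin((1−f)δ)/sin δ ≈ 0.831, b = sin(fδ)/sin δ ≈ 0.256.
p = a·p₁ + b·p₂ ≈ (-0.755, -0.529, 0.387); φ = arcsin(p_z) ≈ 22.75°, λ = atan2(p_y, p_x) ≈ -144.98°.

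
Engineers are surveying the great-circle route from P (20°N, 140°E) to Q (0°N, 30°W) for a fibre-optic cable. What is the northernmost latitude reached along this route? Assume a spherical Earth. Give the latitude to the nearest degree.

≈ 64°N

The great circle lies in the plane with unit normal n̂ = (p₁ × p₂)/|p₁ × p₂|.
Here n̂_z ≈ -0.431; the vertex latitude is φ_max = arccos|n̂_z| ≈ 64.5°.
Check via Clairaut: cos φ_max = |cos φ₁| · sin C = cos(20.0°)·sin(27.3°) ≈ 0.431, again giving ≈ 64.5°.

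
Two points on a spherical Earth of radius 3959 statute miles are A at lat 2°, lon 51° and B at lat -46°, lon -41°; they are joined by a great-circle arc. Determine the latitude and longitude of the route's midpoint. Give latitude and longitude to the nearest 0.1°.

Convert each endpoint to a unit vector on the sphere (x = cos φ cos λ, y = cos φ sin λ, z = sin φ).
The central angle between the endpoints is δ = arccos(p₁·p₂) ≈ 1.620 rad (92.8°).
Interpolate at f = 1/2 with slerp weights a = sin((1−f)δ)/sin δ ≈ 0.725, b = sin(fδ)/sin δ ≈ 0.725.
p = a·p₁ + b·p₂ ≈ (0.836, 0.233, -0.496); φ = arcsin(p_z) ≈ -29.76°, λ = atan2(p_y, p_x) ≈ 15.55°.

≈ lat -29.8°, lon 15.6°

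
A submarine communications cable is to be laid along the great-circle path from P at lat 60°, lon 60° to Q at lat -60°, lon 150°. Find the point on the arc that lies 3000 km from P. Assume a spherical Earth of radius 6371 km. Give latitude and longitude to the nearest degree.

The haversine formula gives a central angle δ ≈ 2.419 rad (138.6°) between the endpoints. The total great-circle distance is δ·R ≈ 2.419 × 6371 ≈ 15411 km, so the target fraction is f = 3000/15411 ≈ 0.195.
Interpolate at f ≈ 0.195 with slerp weights a = sin((1−f)δ)/sin δ ≈ 1.406, b = sin(fδ)/sin δ ≈ 0.686.
p = a·p₁ + b·p₂ ≈ (0.054, 0.780, 0.623); φ = arcsin(p_z) ≈ 38.56°, λ = atan2(p_y, p_x) ≈ 86.01°.

≈ lat 39°, lon 86°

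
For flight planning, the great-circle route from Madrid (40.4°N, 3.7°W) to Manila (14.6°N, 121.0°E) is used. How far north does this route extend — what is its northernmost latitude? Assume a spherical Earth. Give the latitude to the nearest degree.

The great circle lies in the plane with unit normal n̂ = (p₁ × p₂)/|p₁ × p₂|.
Here n̂_z ≈ +0.627; the vertex latitude is φ_max = arccos|n̂_z| ≈ 51.2°.
Check via Clairaut: cos φ_max = |cos φ₁| · sin C = cos(40.4°)·sin(55.4°) ≈ 0.627, again giving ≈ 51.2°.

≈ 51°N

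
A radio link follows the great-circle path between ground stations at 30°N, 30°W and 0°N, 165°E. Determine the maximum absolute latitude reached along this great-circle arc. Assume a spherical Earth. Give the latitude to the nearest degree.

≈ 66°N

The great circle lies in the plane with unit normal n̂ = (p₁ × p₂)/|p₁ × p₂|.
Here n̂_z ≈ -0.409; the vertex latitude is φ_max = arccos|n̂_z| ≈ 65.9°.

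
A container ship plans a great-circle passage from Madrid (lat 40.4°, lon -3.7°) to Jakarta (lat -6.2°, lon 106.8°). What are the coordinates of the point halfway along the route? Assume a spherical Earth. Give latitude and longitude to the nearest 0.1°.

≈ lat 27.9°, lon 62.4°

Convert each endpoint to a unit vector on the sphere (x = cos φ cos λ, y = cos φ sin λ, z = sin φ).
The central angle between the endpoints is δ = arccos(p₁·p₂) ≈ 1.913 rad (109.6°).
Interpolate at f = 1/2 with slerp weights a = sin((1−f)δ)/sin δ ≈ 0.867, b = sin(fδ)/sin δ ≈ 0.867.
p = a·p₁ + b·p₂ ≈ (0.410, 0.783, 0.468); φ = arcsin(p_z) ≈ 27.93°, λ = atan2(p_y, p_x) ≈ 62.36°.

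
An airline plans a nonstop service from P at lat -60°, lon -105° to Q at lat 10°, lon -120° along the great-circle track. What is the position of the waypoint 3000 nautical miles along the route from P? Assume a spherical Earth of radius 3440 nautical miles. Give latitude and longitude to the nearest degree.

≈ lat -11°, lon -117°

From cos δ = sin φ₁ sin φ₂ + cos φ₁ cos φ₂ cos Δλ, the central angle is δ ≈ 1.240 rad (71.0°). The total great-circle distance is δ·R ≈ 1.240 × 3440 ≈ 4264 nmi, so the target fraction is f = 3000/4264 ≈ 0.704.
Interpolate at f ≈ 0.704 with slerp weights a = sin((1−f)δ)/sin δ ≈ 0.380, b = sin(fδ)/sin δ ≈ 0.810.
p = a·p₁ + b·p₂ ≈ (-0.448, -0.874, -0.188); φ = arcsin(p_z) ≈ -10.86°, λ = atan2(p_y, p_x) ≈ -117.13°.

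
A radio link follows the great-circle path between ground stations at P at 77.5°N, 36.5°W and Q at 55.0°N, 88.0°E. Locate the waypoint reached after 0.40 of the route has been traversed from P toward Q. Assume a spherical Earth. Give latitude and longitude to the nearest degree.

≈ 78°N, 54°E

Convert each endpoint to a unit vector on the sphere (x = cos φ cos λ, y = cos φ sin λ, z = sin φ).
The central angle between the endpoints is δ = arccos(p₁·p₂) ≈ 0.753 rad (43.2°).
Interpolate at f = 0.40 with slerp weights a = sin((1−f)δ)/sin δ ≈ 0.638, b = sin(fδ)/sin δ ≈ 0.434.
p = a·p₁ + b·p₂ ≈ (0.120, 0.167, 0.979); φ = arcsin(p_z) ≈ 78.16°, λ = atan2(p_y, p_x) ≈ 54.27°.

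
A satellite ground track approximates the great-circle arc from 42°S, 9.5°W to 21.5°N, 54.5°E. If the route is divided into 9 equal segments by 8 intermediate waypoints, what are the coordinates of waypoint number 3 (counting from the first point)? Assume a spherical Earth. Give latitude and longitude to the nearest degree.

Convert each endpoint to a unit vector on the sphere (x = cos φ cos λ, y = cos φ sin λ, z = sin φ).
The central angle between the endpoints is δ = arccos(p₁·p₂) ≈ 1.513 rad (86.7°).
Interpolate at f = 3/9 with slerp weights a = sin((1−f)δ)/sin δ ≈ 0.848, b = sin(fδ)/sin δ ≈ 0.484.
p = a·p₁ + b·p₂ ≈ (0.883, 0.263, -0.390); φ = arcsin(p_z) ≈ -22.94°, λ = atan2(p_y, p_x) ≈ 16.57°.

≈ 23°S, 17°E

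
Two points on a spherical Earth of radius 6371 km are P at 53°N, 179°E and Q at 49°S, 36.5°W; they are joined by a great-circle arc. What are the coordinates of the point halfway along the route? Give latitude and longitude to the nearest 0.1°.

≈ 6.5°N, 101.1°W

Convert each endpoint to a unit vector on the sphere (x = cos φ cos λ, y = cos φ sin λ, z = sin φ).
The central angle between the endpoints is δ = arccos(p₁·p₂) ≈ 2.750 rad (157.5°).
Interpolate at f = 1/2 with slerp weights a = sin((1−f)δ)/sin δ ≈ 2.568, b = sin(fδ)/sin δ ≈ 2.568.
p = a·p₁ + b·p₂ ≈ (-0.191, -0.975, 0.113); φ = arcsin(p_z) ≈ 6.48°, λ = atan2(p_y, p_x) ≈ -101.08°.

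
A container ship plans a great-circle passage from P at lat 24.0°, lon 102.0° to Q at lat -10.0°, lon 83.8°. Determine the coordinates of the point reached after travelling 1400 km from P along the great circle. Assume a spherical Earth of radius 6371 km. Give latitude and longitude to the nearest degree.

≈ lat 13°, lon 96°

Write both endpoints as unit vectors p₁, p₂ with components (cos φ cos λ, cos φ sin λ, sin φ).
The central angle between the endpoints is δ = arccos(p₁·p₂) ≈ 0.670 rad (38.4°). The total great-circle distance is δ·R ≈ 0.670 × 6371 ≈ 4266 km, so the target fraction is f = 1400/4266 ≈ 0.328.
Interpolate at f ≈ 0.328 with slerp weights a = sin((1−f)δ)/sin δ ≈ 0.701, b = sin(fδ)/sin δ ≈ 0.351.
p = a·p₁ + b·p₂ ≈ (-0.096, 0.970, 0.224); φ = arcsin(p_z) ≈ 12.94°, λ = atan2(p_y, p_x) ≈ 95.64°.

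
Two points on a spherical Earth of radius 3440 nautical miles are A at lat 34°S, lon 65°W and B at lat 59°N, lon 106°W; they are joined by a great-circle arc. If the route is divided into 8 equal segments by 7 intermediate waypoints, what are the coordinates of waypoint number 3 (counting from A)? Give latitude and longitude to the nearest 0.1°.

≈ lat 1.4°N, lon 76.9°W

Write both endpoints as unit vectors p₁, p₂ with components (cos φ cos λ, cos φ sin λ, sin φ).
The central angle between the endpoints is δ = arccos(p₁·p₂) ≈ 1.729 rad (99.0°).
Interpolate at f = 3/8 with slerp weights a = sin((1−f)δ)/sin δ ≈ 0.893, b = sin(fδ)/sin δ ≈ 0.611.
p = a·p₁ + b·p₂ ≈ (0.226, -0.974, 0.025); φ = arcsin(p_z) ≈ 1.41°, λ = atan2(p_y, p_x) ≈ -76.92°.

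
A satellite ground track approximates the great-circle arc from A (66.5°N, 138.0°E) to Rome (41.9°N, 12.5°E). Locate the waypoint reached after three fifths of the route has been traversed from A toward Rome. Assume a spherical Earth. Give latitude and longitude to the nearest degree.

≈ (64°N, 34°E)

Convert each endpoint to a unit vector on the sphere (x = cos φ cos λ, y = cos φ sin λ, z = sin φ).
The central angle between the endpoints is δ = arccos(p₁·p₂) ≈ 1.115 rad (63.9°).
Interpolate at f = 3/5 with slerp weights a = sin((1−f)δ)/sin δ ≈ 0.480, b = sin(fδ)/sin δ ≈ 0.691.
p = a·p₁ + b·p₂ ≈ (0.360, 0.239, 0.902); φ = arcsin(p_z) ≈ 64.40°, λ = atan2(p_y, p_x) ≈ 33.66°.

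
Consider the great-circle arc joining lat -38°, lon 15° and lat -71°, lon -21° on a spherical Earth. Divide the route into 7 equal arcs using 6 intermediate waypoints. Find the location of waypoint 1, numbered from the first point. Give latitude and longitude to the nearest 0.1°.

Convert each endpoint to a unit vector on the sphere (x = cos φ cos λ, y = cos φ sin λ, z = sin φ).
The central angle between the endpoints is δ = arccos(p₁·p₂) ≈ 0.661 rad (37.8°).
Interpolate at f = 1/7 with slerp weights a = sin((1−f)δ)/sin δ ≈ 0.874, b = sin(fδ)/sin δ ≈ 0.154.
p = a·p₁ + b·p₂ ≈ (0.712, 0.160, -0.683); φ = arcsin(p_z) ≈ -43.12°, λ = atan2(p_y, p_x) ≈ 12.69°.

≈ lat -43.1°, lon 12.7°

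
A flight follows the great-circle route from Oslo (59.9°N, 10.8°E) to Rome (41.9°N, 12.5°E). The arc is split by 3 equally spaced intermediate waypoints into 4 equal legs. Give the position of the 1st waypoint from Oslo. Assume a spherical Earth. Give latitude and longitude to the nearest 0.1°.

Write both endpoints as unit vectors p₁, p₂ with components (cos φ cos λ, cos φ sin λ, sin φ).
The central angle between the endpoints is δ = arccos(p₁·p₂) ≈ 0.315 rad (18.0°).
Interpolate at f = 1/4 with slerp weights a = sin((1−f)δ)/sin δ ≈ 0.755, b = sin(fδ)/sin δ ≈ 0.254.
p = a·p₁ + b·p₂ ≈ (0.557, 0.112, 0.823); φ = arcsin(p_z) ≈ 55.40°, λ = atan2(p_y, p_x) ≈ 11.37°.

≈ 55.4°N, 11.4°E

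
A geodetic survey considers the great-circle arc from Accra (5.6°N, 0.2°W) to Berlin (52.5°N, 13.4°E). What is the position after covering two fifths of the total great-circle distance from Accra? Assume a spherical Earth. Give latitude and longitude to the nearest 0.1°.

The haversine formula gives a central angle δ ≈ 0.842 rad (48.2°) between the endpoints.
Interpolate at f = 2/5 with slerp weights a = sin((1−f)δ)/sin δ ≈ 0.649, b = sin(fδ)/sin δ ≈ 0.443.
p = a·p₁ + b·p₂ ≈ (0.908, 0.060, 0.415); φ = arcsin(p_z) ≈ 24.50°, λ = atan2(p_y, p_x) ≈ 3.80°.

≈ 24.5°N, 3.8°E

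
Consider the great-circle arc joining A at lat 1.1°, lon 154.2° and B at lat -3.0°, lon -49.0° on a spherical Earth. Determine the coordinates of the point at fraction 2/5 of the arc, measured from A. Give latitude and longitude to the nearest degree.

≈ lat -4°, lon -143°

The haversine formula gives a central angle δ ≈ 2.736 rad (156.7°) between the endpoints.
Interpolate at f = 2/5 with slerp weights a = sin((1−f)δ)/sin δ ≈ 2.526, b = sin(fδ)/sin δ ≈ 2.250.
p = a·p₁ + b·p₂ ≈ (-0.800, -0.597, -0.069); φ = arcsin(p_z) ≈ -3.97°, λ = atan2(p_y, p_x) ≈ -143.27°.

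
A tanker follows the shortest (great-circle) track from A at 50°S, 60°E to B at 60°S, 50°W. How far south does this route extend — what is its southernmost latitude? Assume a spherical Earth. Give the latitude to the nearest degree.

The great circle lies in the plane with unit normal n̂ = (p₁ × p₂)/|p₁ × p₂|.
Here n̂_z ≈ -0.363; the vertex latitude is φ_max = arccos|n̂_z| ≈ 68.7°.

≈ 69°S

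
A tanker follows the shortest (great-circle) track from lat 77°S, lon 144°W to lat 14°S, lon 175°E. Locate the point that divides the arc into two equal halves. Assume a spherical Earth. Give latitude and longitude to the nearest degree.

Write both endpoints as unit vectors p₁, p₂ with components (cos φ cos λ, cos φ sin λ, sin φ).
The central angle between the endpoints is δ = arccos(p₁·p₂) ≈ 1.159 rad (66.4°).
Interpolate at f = 1/2 with slerp weights a = sin((1−f)δ)/sin δ ≈ 0.598, b = sin(fδ)/sin δ ≈ 0.598.
p = a·p₁ + b·p₂ ≈ (-0.686, -0.028, -0.727); φ = arcsin(p_z) ≈ -46.62°, λ = atan2(p_y, p_x) ≈ -177.62°.

≈ lat 47°S, lon 178°W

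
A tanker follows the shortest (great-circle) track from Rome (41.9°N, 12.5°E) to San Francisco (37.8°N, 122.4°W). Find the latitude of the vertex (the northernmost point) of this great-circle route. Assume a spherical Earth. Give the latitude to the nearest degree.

≈ 65°N

The great circle lies in the plane with unit normal n̂ = (p₁ × p₂)/|p₁ × p₂|.
Here n̂_z ≈ -0.417; the vertex latitude is φ_max = arccos|n̂_z| ≈ 65.4°.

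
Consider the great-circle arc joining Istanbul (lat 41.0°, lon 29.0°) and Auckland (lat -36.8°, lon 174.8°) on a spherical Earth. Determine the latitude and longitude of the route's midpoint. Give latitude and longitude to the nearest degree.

From cos δ = sin φ₁ sin φ₂ + cos φ₁ cos φ₂ cos Δλ, the central angle is δ ≈ 2.674 rad (153.2°).
Interpolate at f = 1/2 with slerp weights a = sin((1−f)δ)/sin δ ≈ 2.160, b = sin(fδ)/sin δ ≈ 2.160.
p = a·p₁ + b·p₂ ≈ (-0.297, 0.947, 0.123); φ = arcsin(p_z) ≈ 7.08°, λ = atan2(p_y, p_x) ≈ 107.39°.

≈ lat 7°, lon 107°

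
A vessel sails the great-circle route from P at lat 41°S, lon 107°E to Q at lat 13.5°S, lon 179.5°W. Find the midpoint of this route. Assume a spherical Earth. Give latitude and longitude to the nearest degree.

≈ lat 33°S, lon 149°E

Convert each endpoint to a unit vector on the sphere (x = cos φ cos λ, y = cos φ sin λ, z = sin φ).
The central angle between the endpoints is δ = arccos(p₁·p₂) ≈ 1.201 rad (68.8°).
Interpolate at f = 1/2 with slerp weights a = sin((1−f)δ)/sin δ ≈ 0.606, b = sin(fδ)/sin δ ≈ 0.606.
p = a·p₁ + b·p₂ ≈ (-0.723, 0.432, -0.539); φ = arcsin(p_z) ≈ -32.62°, λ = atan2(p_y, p_x) ≈ 149.13°.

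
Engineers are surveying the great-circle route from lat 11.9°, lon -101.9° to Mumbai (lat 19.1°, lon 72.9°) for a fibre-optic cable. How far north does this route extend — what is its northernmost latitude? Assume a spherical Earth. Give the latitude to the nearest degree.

≈ 81°

The great circle lies in the plane with unit normal n̂ = (p₁ × p₂)/|p₁ × p₂|.
Here n̂_z ≈ +0.161; the vertex latitude is φ_max = arccos|n̂_z| ≈ 80.7°.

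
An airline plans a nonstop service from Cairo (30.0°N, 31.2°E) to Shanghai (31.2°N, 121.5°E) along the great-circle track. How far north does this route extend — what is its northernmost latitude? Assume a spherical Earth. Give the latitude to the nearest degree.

The great circle lies in the plane with unit normal n̂ = (p₁ × p₂)/|p₁ × p₂|.
Here n̂_z ≈ +0.766; the vertex latitude is φ_max = arccos|n̂_z| ≈ 40.0°.

≈ 40°N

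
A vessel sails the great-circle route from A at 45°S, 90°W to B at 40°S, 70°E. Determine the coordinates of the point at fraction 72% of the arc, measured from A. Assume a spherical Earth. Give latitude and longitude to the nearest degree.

≈ 65°S, 56°E

The haversine formula gives a central angle δ ≈ 1.625 rad (93.1°) between the endpoints.
Interpolate at f = 0.72 with slerp weights a = sin((1−f)δ)/sin δ ≈ 0.440, b = sin(fδ)/sin δ ≈ 0.922.
p = a·p₁ + b·p₂ ≈ (0.242, 0.353, -0.904); φ = arcsin(p_z) ≈ -64.70°, λ = atan2(p_y, p_x) ≈ 55.58°.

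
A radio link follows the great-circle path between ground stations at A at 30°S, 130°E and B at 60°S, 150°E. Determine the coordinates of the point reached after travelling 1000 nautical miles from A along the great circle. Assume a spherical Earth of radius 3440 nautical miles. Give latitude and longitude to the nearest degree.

≈ 46°S, 137°E

Convert each endpoint to a unit vector on the sphere (x = cos φ cos λ, y = cos φ sin λ, z = sin φ).
The central angle between the endpoints is δ = arccos(p₁·p₂) ≈ 0.574 rad (32.9°). The total great-circle distance is δ·R ≈ 0.574 × 3440 ≈ 1973 nmi, so the target fraction is f = 1000/1973 ≈ 0.507.
Interpolate at f ≈ 0.507 with slerp weights a = sin((1−f)δ)/sin δ ≈ 0.514, b = sin(fδ)/sin δ ≈ 0.528.
p = a·p₁ + b·p₂ ≈ (-0.515, 0.473, -0.715); φ = arcsin(p_z) ≈ -45.61°, λ = atan2(p_y, p_x) ≈ 137.42°.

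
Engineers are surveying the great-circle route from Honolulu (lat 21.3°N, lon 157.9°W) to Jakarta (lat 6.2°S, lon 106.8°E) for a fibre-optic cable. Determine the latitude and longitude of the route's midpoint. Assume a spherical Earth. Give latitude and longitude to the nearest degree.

≈ lat 11°N, lon 152°E

Convert each endpoint to a unit vector on the sphere (x = cos φ cos λ, y = cos φ sin λ, z = sin φ).
The central angle between the endpoints is δ = arccos(p₁·p₂) ≈ 1.696 rad (97.2°).
Interpolate at f = 1/2 with slerp weights a = sin((1−f)δ)/sin δ ≈ 0.756, b = sin(fδ)/sin δ ≈ 0.756.
p = a·p₁ + b·p₂ ≈ (-0.870, 0.454, 0.193); φ = arcsin(p_z) ≈ 11.12°, λ = atan2(p_y, p_x) ≈ 152.41°.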